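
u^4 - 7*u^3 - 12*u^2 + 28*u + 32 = (u - 8)*(u - 2)*(u + 1)*(u + 2)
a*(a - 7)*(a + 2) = a^3 - 5*a^2 - 14*a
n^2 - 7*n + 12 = (n - 4)*(n - 3)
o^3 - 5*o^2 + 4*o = o*(o - 4)*(o - 1)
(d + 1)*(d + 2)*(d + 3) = d^3 + 6*d^2 + 11*d + 6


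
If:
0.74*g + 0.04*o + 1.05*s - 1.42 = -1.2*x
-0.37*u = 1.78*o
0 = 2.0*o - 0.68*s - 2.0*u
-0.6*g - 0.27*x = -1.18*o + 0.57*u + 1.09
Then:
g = -0.698330735307189*x - 1.02489166170607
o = 0.121123243592374 - 0.0379888528377867*x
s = 2.07007133325599 - 0.649253049294446*x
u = 0.182757183922325*x - 0.582701009714664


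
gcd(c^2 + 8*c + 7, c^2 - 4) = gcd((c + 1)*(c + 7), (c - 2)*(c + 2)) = 1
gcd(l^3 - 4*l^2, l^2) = l^2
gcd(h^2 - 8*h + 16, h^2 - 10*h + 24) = h - 4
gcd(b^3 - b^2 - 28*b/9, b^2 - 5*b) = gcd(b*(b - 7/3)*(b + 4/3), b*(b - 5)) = b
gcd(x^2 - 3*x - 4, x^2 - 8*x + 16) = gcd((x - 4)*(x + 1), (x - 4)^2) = x - 4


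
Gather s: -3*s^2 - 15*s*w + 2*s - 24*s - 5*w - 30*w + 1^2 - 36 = -3*s^2 + s*(-15*w - 22) - 35*w - 35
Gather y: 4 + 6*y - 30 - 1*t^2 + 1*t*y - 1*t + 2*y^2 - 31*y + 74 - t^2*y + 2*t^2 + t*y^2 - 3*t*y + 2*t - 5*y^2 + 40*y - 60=t^2 + t + y^2*(t - 3) + y*(-t^2 - 2*t + 15) - 12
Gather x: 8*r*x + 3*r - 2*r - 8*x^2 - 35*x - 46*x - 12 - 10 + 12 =r - 8*x^2 + x*(8*r - 81) - 10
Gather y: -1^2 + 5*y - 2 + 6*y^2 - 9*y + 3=6*y^2 - 4*y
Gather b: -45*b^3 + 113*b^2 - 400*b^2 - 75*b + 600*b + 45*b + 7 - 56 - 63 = -45*b^3 - 287*b^2 + 570*b - 112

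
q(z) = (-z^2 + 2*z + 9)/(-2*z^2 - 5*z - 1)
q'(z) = (2 - 2*z)/(-2*z^2 - 5*z - 1) + (4*z + 5)*(-z^2 + 2*z + 9)/(-2*z^2 - 5*z - 1)^2 = (9*z^2 + 38*z + 43)/(4*z^4 + 20*z^3 + 29*z^2 + 10*z + 1)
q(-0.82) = 3.81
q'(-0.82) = 5.81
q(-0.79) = 3.99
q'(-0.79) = 6.42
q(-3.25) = 1.37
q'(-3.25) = 0.42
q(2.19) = -0.40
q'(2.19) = 0.37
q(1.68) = -0.63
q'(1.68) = 0.58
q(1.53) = -0.73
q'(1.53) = 0.69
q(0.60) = -2.08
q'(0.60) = 3.10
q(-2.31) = 7.82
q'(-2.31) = 217.30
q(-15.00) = 0.65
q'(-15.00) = 0.01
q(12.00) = 0.32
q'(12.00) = 0.01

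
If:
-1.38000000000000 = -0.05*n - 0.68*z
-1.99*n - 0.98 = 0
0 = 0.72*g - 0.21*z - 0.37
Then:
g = 1.12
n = -0.49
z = 2.07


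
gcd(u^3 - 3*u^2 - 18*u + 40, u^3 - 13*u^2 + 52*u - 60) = u^2 - 7*u + 10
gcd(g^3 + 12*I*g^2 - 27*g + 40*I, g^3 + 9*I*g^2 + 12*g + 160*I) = g^2 + 13*I*g - 40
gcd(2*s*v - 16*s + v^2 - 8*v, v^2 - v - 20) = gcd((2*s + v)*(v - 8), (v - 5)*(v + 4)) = 1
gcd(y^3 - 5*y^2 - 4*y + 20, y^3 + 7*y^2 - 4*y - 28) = y^2 - 4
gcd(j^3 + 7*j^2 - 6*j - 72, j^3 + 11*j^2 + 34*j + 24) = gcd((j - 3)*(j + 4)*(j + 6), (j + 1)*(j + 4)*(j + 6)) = j^2 + 10*j + 24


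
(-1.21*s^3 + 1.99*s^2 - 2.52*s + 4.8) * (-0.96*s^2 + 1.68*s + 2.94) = 1.1616*s^5 - 3.9432*s^4 + 2.205*s^3 - 2.991*s^2 + 0.6552*s + 14.112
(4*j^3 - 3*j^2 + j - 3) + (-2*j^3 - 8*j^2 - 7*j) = 2*j^3 - 11*j^2 - 6*j - 3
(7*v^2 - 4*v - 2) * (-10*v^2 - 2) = -70*v^4 + 40*v^3 + 6*v^2 + 8*v + 4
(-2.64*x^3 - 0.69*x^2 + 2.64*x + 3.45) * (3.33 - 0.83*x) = 2.1912*x^4 - 8.2185*x^3 - 4.4889*x^2 + 5.9277*x + 11.4885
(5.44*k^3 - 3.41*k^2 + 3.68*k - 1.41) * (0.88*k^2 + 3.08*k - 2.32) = 4.7872*k^5 + 13.7544*k^4 - 19.8852*k^3 + 18.0048*k^2 - 12.8804*k + 3.2712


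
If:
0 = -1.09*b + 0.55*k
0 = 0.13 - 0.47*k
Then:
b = 0.14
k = 0.28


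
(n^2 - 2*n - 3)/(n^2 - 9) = (n + 1)/(n + 3)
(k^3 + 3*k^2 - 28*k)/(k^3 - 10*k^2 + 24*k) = (k + 7)/(k - 6)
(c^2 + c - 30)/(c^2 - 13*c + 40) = (c + 6)/(c - 8)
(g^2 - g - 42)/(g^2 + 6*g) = (g - 7)/g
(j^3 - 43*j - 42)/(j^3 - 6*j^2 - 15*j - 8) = (j^2 - j - 42)/(j^2 - 7*j - 8)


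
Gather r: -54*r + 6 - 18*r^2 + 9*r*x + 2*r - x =-18*r^2 + r*(9*x - 52) - x + 6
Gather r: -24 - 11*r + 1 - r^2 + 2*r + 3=-r^2 - 9*r - 20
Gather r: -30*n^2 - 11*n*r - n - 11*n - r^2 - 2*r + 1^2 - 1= -30*n^2 - 12*n - r^2 + r*(-11*n - 2)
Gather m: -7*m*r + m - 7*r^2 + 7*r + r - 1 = m*(1 - 7*r) - 7*r^2 + 8*r - 1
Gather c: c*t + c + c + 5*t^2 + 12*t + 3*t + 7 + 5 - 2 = c*(t + 2) + 5*t^2 + 15*t + 10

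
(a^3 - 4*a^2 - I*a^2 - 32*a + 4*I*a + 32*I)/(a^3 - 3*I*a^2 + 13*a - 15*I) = (a^2 - 4*a - 32)/(a^2 - 2*I*a + 15)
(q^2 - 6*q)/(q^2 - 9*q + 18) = q/(q - 3)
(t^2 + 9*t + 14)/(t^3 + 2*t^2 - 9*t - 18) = (t + 7)/(t^2 - 9)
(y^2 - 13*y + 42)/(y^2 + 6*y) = (y^2 - 13*y + 42)/(y*(y + 6))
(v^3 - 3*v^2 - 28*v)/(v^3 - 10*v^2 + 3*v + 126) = v*(v + 4)/(v^2 - 3*v - 18)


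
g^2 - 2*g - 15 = (g - 5)*(g + 3)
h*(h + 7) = h^2 + 7*h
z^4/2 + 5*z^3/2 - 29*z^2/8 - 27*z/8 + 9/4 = (z/2 + 1/2)*(z - 3/2)*(z - 1/2)*(z + 6)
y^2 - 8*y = y*(y - 8)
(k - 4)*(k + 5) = k^2 + k - 20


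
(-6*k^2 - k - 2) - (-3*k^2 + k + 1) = -3*k^2 - 2*k - 3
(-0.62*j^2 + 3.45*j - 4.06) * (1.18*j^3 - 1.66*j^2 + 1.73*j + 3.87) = -0.7316*j^5 + 5.1002*j^4 - 11.5904*j^3 + 10.3087*j^2 + 6.3277*j - 15.7122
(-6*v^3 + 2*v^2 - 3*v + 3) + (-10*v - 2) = -6*v^3 + 2*v^2 - 13*v + 1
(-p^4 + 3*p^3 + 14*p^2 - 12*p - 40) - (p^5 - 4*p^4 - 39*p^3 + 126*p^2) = -p^5 + 3*p^4 + 42*p^3 - 112*p^2 - 12*p - 40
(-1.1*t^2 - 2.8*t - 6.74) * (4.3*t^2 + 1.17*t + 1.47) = -4.73*t^4 - 13.327*t^3 - 33.875*t^2 - 12.0018*t - 9.9078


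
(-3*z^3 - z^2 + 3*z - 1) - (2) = -3*z^3 - z^2 + 3*z - 3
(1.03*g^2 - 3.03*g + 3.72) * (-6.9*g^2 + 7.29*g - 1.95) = -7.107*g^4 + 28.4157*g^3 - 49.7652*g^2 + 33.0273*g - 7.254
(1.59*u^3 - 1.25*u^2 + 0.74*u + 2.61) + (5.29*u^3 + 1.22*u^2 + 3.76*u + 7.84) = 6.88*u^3 - 0.03*u^2 + 4.5*u + 10.45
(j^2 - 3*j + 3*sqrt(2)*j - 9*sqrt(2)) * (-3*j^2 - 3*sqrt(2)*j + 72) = -3*j^4 - 12*sqrt(2)*j^3 + 9*j^3 + 36*sqrt(2)*j^2 + 54*j^2 - 162*j + 216*sqrt(2)*j - 648*sqrt(2)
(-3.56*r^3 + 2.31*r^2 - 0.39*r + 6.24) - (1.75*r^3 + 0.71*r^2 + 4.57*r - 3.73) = -5.31*r^3 + 1.6*r^2 - 4.96*r + 9.97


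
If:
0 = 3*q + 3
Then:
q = -1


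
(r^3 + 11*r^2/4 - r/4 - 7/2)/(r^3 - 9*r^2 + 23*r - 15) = (4*r^2 + 15*r + 14)/(4*(r^2 - 8*r + 15))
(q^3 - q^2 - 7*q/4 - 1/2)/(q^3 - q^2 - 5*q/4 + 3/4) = (4*q^3 - 4*q^2 - 7*q - 2)/(4*q^3 - 4*q^2 - 5*q + 3)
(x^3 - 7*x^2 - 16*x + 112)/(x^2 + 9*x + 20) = (x^2 - 11*x + 28)/(x + 5)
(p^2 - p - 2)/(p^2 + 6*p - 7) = (p^2 - p - 2)/(p^2 + 6*p - 7)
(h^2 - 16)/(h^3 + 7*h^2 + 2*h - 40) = (h - 4)/(h^2 + 3*h - 10)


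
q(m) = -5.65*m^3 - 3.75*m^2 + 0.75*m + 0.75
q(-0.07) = 0.68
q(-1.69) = 16.04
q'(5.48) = -549.37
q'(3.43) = -224.39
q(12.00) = -10293.45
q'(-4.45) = -301.53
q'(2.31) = -107.02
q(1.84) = -45.76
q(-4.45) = 421.04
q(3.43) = -268.79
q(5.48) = -1037.56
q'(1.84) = -70.44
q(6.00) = -1350.15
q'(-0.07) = 1.19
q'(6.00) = -654.45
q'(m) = -16.95*m^2 - 7.5*m + 0.75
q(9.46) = -5110.99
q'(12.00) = -2530.05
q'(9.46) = -1587.08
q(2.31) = -87.17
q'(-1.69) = -34.99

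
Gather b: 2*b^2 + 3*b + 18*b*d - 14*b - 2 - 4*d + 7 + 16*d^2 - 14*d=2*b^2 + b*(18*d - 11) + 16*d^2 - 18*d + 5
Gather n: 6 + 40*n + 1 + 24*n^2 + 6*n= 24*n^2 + 46*n + 7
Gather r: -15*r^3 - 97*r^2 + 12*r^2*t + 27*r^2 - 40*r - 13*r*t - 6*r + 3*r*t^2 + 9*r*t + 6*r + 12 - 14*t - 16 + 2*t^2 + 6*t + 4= -15*r^3 + r^2*(12*t - 70) + r*(3*t^2 - 4*t - 40) + 2*t^2 - 8*t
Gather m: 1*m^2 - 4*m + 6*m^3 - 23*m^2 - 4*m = 6*m^3 - 22*m^2 - 8*m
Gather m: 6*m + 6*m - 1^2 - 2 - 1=12*m - 4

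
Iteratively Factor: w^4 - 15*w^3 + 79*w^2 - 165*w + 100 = (w - 1)*(w^3 - 14*w^2 + 65*w - 100) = (w - 4)*(w - 1)*(w^2 - 10*w + 25) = (w - 5)*(w - 4)*(w - 1)*(w - 5)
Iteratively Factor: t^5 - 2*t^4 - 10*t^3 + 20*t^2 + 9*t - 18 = (t + 1)*(t^4 - 3*t^3 - 7*t^2 + 27*t - 18) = (t + 1)*(t + 3)*(t^3 - 6*t^2 + 11*t - 6) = (t - 3)*(t + 1)*(t + 3)*(t^2 - 3*t + 2) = (t - 3)*(t - 2)*(t + 1)*(t + 3)*(t - 1)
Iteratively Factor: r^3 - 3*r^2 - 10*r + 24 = (r - 4)*(r^2 + r - 6) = (r - 4)*(r + 3)*(r - 2)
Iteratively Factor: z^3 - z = (z)*(z^2 - 1) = z*(z + 1)*(z - 1)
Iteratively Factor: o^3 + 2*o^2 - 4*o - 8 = (o - 2)*(o^2 + 4*o + 4) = (o - 2)*(o + 2)*(o + 2)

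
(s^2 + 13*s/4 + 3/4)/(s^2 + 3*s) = (s + 1/4)/s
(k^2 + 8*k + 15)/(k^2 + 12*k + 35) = (k + 3)/(k + 7)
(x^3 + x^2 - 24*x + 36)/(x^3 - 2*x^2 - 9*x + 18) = (x + 6)/(x + 3)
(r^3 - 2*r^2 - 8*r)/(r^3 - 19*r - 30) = r*(r - 4)/(r^2 - 2*r - 15)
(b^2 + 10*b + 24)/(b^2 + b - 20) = (b^2 + 10*b + 24)/(b^2 + b - 20)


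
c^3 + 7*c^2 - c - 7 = (c - 1)*(c + 1)*(c + 7)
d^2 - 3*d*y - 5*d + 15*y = (d - 5)*(d - 3*y)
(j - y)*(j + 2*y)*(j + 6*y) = j^3 + 7*j^2*y + 4*j*y^2 - 12*y^3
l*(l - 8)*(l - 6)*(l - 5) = l^4 - 19*l^3 + 118*l^2 - 240*l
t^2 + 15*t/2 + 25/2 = (t + 5/2)*(t + 5)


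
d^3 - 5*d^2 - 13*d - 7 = (d - 7)*(d + 1)^2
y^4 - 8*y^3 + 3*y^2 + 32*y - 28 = (y - 7)*(y - 2)*(y - 1)*(y + 2)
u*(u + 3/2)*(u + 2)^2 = u^4 + 11*u^3/2 + 10*u^2 + 6*u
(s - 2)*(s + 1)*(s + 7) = s^3 + 6*s^2 - 9*s - 14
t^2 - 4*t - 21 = (t - 7)*(t + 3)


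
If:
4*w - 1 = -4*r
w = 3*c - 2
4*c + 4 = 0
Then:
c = -1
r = 21/4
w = -5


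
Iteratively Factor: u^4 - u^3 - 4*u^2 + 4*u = (u - 1)*(u^3 - 4*u) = (u - 1)*(u + 2)*(u^2 - 2*u) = (u - 2)*(u - 1)*(u + 2)*(u)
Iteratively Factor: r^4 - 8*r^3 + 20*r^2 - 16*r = (r - 4)*(r^3 - 4*r^2 + 4*r) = (r - 4)*(r - 2)*(r^2 - 2*r) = (r - 4)*(r - 2)^2*(r)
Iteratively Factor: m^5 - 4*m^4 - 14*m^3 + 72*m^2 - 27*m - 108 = (m - 3)*(m^4 - m^3 - 17*m^2 + 21*m + 36) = (m - 3)*(m + 1)*(m^3 - 2*m^2 - 15*m + 36) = (m - 3)^2*(m + 1)*(m^2 + m - 12) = (m - 3)^3*(m + 1)*(m + 4)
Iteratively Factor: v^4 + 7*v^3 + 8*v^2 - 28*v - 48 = (v - 2)*(v^3 + 9*v^2 + 26*v + 24) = (v - 2)*(v + 3)*(v^2 + 6*v + 8) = (v - 2)*(v + 3)*(v + 4)*(v + 2)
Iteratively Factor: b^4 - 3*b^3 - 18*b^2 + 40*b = (b)*(b^3 - 3*b^2 - 18*b + 40) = b*(b - 5)*(b^2 + 2*b - 8) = b*(b - 5)*(b + 4)*(b - 2)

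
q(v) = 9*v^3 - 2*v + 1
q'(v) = 27*v^2 - 2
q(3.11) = 265.50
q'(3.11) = 259.15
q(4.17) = 645.27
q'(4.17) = 467.50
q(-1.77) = -45.37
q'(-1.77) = 82.59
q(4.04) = 586.37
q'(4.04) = 438.68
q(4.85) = 1018.06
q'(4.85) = 633.11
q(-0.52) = 0.77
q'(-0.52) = 5.30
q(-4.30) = -705.96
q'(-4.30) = 497.23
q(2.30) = 105.90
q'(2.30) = 140.83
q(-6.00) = -1931.00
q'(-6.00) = 970.00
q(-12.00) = -15527.00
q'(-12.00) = 3886.00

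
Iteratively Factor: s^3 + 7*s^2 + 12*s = (s + 4)*(s^2 + 3*s) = (s + 3)*(s + 4)*(s)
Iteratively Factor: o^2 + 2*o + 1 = (o + 1)*(o + 1)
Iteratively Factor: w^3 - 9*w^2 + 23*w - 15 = (w - 5)*(w^2 - 4*w + 3) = (w - 5)*(w - 3)*(w - 1)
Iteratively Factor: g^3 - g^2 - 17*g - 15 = (g + 1)*(g^2 - 2*g - 15) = (g - 5)*(g + 1)*(g + 3)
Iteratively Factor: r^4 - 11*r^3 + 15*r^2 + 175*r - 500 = (r + 4)*(r^3 - 15*r^2 + 75*r - 125) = (r - 5)*(r + 4)*(r^2 - 10*r + 25) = (r - 5)^2*(r + 4)*(r - 5)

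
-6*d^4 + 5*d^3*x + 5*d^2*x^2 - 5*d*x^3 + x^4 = (-3*d + x)*(-2*d + x)*(-d + x)*(d + x)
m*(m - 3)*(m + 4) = m^3 + m^2 - 12*m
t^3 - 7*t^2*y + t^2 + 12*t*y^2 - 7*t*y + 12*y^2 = (t + 1)*(t - 4*y)*(t - 3*y)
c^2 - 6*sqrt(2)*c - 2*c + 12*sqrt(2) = (c - 2)*(c - 6*sqrt(2))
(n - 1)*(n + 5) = n^2 + 4*n - 5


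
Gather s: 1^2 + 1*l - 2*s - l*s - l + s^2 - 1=s^2 + s*(-l - 2)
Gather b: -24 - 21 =-45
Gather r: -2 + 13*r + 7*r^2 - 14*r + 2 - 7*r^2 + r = 0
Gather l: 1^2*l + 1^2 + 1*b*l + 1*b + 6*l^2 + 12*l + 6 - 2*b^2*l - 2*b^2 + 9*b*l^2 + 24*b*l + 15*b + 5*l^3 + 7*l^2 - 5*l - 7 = -2*b^2 + 16*b + 5*l^3 + l^2*(9*b + 13) + l*(-2*b^2 + 25*b + 8)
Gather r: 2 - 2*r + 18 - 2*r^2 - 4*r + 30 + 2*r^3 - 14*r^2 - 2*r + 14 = 2*r^3 - 16*r^2 - 8*r + 64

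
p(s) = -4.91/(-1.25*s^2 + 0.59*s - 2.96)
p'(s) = -4.91*(2.5*s - 0.59)/(-1.25*s^2 + 0.59*s - 2.96)^2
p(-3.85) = 0.21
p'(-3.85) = 0.09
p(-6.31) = 0.09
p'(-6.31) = 0.03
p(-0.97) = 1.04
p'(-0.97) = 0.67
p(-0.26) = 1.54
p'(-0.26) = 0.60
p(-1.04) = 1.00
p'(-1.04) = 0.65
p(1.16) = 1.24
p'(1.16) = -0.72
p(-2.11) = 0.50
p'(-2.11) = 0.30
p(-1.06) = 0.98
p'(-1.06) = 0.64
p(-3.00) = 0.31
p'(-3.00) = 0.16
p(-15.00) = 0.02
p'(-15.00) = 0.00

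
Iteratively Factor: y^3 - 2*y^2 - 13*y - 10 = (y + 2)*(y^2 - 4*y - 5) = (y - 5)*(y + 2)*(y + 1)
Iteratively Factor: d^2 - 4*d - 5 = (d + 1)*(d - 5)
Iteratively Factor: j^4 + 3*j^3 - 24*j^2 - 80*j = (j)*(j^3 + 3*j^2 - 24*j - 80) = j*(j + 4)*(j^2 - j - 20) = j*(j - 5)*(j + 4)*(j + 4)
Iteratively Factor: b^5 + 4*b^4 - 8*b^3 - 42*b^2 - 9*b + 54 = (b + 2)*(b^4 + 2*b^3 - 12*b^2 - 18*b + 27) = (b - 1)*(b + 2)*(b^3 + 3*b^2 - 9*b - 27) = (b - 1)*(b + 2)*(b + 3)*(b^2 - 9) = (b - 3)*(b - 1)*(b + 2)*(b + 3)*(b + 3)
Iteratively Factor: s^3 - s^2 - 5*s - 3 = (s + 1)*(s^2 - 2*s - 3) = (s + 1)^2*(s - 3)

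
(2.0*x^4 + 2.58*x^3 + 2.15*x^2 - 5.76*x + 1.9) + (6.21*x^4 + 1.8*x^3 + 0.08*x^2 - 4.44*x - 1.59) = 8.21*x^4 + 4.38*x^3 + 2.23*x^2 - 10.2*x + 0.31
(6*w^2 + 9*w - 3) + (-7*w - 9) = 6*w^2 + 2*w - 12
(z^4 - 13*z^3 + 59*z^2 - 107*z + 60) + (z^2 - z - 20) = z^4 - 13*z^3 + 60*z^2 - 108*z + 40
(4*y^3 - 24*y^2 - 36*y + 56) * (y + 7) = 4*y^4 + 4*y^3 - 204*y^2 - 196*y + 392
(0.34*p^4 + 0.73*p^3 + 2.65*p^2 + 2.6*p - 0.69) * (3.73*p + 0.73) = 1.2682*p^5 + 2.9711*p^4 + 10.4174*p^3 + 11.6325*p^2 - 0.6757*p - 0.5037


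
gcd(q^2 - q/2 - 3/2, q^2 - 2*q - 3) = q + 1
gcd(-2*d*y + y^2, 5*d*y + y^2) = y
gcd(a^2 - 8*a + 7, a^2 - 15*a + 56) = a - 7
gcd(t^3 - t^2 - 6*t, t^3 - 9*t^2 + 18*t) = t^2 - 3*t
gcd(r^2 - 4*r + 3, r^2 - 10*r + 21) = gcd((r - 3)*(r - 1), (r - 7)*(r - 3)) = r - 3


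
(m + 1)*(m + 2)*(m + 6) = m^3 + 9*m^2 + 20*m + 12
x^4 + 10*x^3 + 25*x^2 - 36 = (x - 1)*(x + 2)*(x + 3)*(x + 6)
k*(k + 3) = k^2 + 3*k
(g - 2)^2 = g^2 - 4*g + 4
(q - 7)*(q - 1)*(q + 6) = q^3 - 2*q^2 - 41*q + 42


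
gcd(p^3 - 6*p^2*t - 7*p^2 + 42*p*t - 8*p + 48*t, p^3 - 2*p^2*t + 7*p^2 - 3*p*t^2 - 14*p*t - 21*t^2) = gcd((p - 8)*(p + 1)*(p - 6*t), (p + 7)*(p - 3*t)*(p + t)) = 1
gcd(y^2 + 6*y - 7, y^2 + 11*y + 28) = y + 7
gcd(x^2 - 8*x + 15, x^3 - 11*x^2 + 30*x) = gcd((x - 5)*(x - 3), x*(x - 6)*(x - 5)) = x - 5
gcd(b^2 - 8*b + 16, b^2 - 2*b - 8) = b - 4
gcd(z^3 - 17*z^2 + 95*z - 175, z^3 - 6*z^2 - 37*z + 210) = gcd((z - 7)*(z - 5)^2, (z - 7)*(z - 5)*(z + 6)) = z^2 - 12*z + 35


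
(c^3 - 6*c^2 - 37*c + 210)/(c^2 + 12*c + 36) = (c^2 - 12*c + 35)/(c + 6)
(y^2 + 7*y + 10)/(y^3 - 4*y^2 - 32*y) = (y^2 + 7*y + 10)/(y*(y^2 - 4*y - 32))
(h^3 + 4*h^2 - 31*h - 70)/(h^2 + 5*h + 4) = (h^3 + 4*h^2 - 31*h - 70)/(h^2 + 5*h + 4)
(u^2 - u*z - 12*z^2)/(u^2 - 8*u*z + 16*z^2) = (-u - 3*z)/(-u + 4*z)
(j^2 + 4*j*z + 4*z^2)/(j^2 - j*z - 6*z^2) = (-j - 2*z)/(-j + 3*z)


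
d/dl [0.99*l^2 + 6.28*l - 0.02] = 1.98*l + 6.28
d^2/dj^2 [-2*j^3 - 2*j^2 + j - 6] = -12*j - 4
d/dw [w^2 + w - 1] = 2*w + 1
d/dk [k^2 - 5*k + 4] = 2*k - 5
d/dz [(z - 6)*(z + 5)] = 2*z - 1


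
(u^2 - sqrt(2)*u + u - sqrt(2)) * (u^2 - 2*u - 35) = u^4 - sqrt(2)*u^3 - u^3 - 37*u^2 + sqrt(2)*u^2 - 35*u + 37*sqrt(2)*u + 35*sqrt(2)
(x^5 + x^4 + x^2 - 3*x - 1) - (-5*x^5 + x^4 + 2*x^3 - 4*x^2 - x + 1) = 6*x^5 - 2*x^3 + 5*x^2 - 2*x - 2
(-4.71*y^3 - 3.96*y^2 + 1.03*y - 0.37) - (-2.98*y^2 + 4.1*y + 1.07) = -4.71*y^3 - 0.98*y^2 - 3.07*y - 1.44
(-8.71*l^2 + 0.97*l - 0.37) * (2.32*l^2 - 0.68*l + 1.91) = -20.2072*l^4 + 8.1732*l^3 - 18.1541*l^2 + 2.1043*l - 0.7067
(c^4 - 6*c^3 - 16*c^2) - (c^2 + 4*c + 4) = c^4 - 6*c^3 - 17*c^2 - 4*c - 4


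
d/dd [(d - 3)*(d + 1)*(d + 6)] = 3*d^2 + 8*d - 15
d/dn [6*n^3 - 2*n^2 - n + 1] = 18*n^2 - 4*n - 1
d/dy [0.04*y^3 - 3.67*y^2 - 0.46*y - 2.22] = 0.12*y^2 - 7.34*y - 0.46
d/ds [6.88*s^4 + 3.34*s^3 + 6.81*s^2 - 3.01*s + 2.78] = 27.52*s^3 + 10.02*s^2 + 13.62*s - 3.01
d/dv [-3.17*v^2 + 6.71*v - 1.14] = 6.71 - 6.34*v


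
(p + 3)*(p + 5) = p^2 + 8*p + 15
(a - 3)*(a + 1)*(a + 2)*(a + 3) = a^4 + 3*a^3 - 7*a^2 - 27*a - 18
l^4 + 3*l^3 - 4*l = l*(l - 1)*(l + 2)^2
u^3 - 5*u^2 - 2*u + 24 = (u - 4)*(u - 3)*(u + 2)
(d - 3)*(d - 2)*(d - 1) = d^3 - 6*d^2 + 11*d - 6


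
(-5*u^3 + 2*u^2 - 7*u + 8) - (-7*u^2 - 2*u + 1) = -5*u^3 + 9*u^2 - 5*u + 7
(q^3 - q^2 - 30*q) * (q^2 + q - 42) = q^5 - 73*q^3 + 12*q^2 + 1260*q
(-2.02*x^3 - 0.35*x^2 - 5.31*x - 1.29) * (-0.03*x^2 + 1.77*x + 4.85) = 0.0606*x^5 - 3.5649*x^4 - 10.2572*x^3 - 11.0575*x^2 - 28.0368*x - 6.2565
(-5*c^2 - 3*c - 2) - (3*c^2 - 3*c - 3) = 1 - 8*c^2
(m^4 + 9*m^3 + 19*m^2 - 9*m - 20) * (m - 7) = m^5 + 2*m^4 - 44*m^3 - 142*m^2 + 43*m + 140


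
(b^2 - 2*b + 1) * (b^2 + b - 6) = b^4 - b^3 - 7*b^2 + 13*b - 6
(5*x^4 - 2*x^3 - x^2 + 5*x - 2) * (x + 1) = 5*x^5 + 3*x^4 - 3*x^3 + 4*x^2 + 3*x - 2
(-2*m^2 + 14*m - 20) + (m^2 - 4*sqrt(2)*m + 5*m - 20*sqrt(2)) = -m^2 - 4*sqrt(2)*m + 19*m - 20*sqrt(2) - 20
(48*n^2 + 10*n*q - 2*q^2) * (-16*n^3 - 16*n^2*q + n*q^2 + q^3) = -768*n^5 - 928*n^4*q - 80*n^3*q^2 + 90*n^2*q^3 + 8*n*q^4 - 2*q^5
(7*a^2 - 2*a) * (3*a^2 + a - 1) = 21*a^4 + a^3 - 9*a^2 + 2*a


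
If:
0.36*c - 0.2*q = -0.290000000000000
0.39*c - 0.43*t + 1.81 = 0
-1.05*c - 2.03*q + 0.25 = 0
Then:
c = -0.57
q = 0.42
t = 3.69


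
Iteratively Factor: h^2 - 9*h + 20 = (h - 5)*(h - 4)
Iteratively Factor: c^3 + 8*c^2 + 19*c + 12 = (c + 1)*(c^2 + 7*c + 12) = (c + 1)*(c + 3)*(c + 4)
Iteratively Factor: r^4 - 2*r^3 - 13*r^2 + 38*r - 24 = (r - 3)*(r^3 + r^2 - 10*r + 8) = (r - 3)*(r - 2)*(r^2 + 3*r - 4) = (r - 3)*(r - 2)*(r + 4)*(r - 1)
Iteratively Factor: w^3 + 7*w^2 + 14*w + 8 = (w + 2)*(w^2 + 5*w + 4) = (w + 1)*(w + 2)*(w + 4)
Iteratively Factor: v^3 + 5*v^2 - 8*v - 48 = (v - 3)*(v^2 + 8*v + 16) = (v - 3)*(v + 4)*(v + 4)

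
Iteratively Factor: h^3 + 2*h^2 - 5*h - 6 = (h - 2)*(h^2 + 4*h + 3) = (h - 2)*(h + 3)*(h + 1)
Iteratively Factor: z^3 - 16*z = (z + 4)*(z^2 - 4*z) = (z - 4)*(z + 4)*(z)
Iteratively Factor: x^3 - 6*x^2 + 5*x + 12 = (x - 3)*(x^2 - 3*x - 4) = (x - 4)*(x - 3)*(x + 1)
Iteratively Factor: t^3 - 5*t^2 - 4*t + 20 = (t - 2)*(t^2 - 3*t - 10) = (t - 2)*(t + 2)*(t - 5)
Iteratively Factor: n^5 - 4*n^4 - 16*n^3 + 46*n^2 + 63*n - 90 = (n + 3)*(n^4 - 7*n^3 + 5*n^2 + 31*n - 30) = (n - 3)*(n + 3)*(n^3 - 4*n^2 - 7*n + 10) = (n - 3)*(n + 2)*(n + 3)*(n^2 - 6*n + 5) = (n - 5)*(n - 3)*(n + 2)*(n + 3)*(n - 1)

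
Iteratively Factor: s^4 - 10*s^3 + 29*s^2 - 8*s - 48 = (s - 4)*(s^3 - 6*s^2 + 5*s + 12) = (s - 4)^2*(s^2 - 2*s - 3) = (s - 4)^2*(s - 3)*(s + 1)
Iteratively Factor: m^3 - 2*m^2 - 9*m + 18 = (m - 2)*(m^2 - 9) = (m - 2)*(m + 3)*(m - 3)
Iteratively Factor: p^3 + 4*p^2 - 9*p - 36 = (p - 3)*(p^2 + 7*p + 12) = (p - 3)*(p + 4)*(p + 3)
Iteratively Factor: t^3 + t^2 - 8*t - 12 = (t + 2)*(t^2 - t - 6) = (t - 3)*(t + 2)*(t + 2)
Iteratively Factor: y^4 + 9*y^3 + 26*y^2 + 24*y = (y + 4)*(y^3 + 5*y^2 + 6*y) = (y + 2)*(y + 4)*(y^2 + 3*y) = (y + 2)*(y + 3)*(y + 4)*(y)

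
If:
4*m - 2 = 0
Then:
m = 1/2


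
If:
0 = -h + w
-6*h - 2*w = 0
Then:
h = 0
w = 0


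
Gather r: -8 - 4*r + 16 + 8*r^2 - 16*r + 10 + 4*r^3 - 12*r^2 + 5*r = 4*r^3 - 4*r^2 - 15*r + 18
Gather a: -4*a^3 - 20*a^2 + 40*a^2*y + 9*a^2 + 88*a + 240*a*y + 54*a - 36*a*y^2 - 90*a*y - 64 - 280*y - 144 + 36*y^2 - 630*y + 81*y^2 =-4*a^3 + a^2*(40*y - 11) + a*(-36*y^2 + 150*y + 142) + 117*y^2 - 910*y - 208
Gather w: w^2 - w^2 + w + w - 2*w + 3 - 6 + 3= 0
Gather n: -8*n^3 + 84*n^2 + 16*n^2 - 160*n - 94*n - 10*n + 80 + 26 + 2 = -8*n^3 + 100*n^2 - 264*n + 108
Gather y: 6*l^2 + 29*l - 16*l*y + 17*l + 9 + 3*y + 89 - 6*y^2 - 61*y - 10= 6*l^2 + 46*l - 6*y^2 + y*(-16*l - 58) + 88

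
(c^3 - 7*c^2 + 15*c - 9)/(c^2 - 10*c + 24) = (c^3 - 7*c^2 + 15*c - 9)/(c^2 - 10*c + 24)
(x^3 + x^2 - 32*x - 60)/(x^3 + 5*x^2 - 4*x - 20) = (x - 6)/(x - 2)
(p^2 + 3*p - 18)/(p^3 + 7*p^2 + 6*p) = (p - 3)/(p*(p + 1))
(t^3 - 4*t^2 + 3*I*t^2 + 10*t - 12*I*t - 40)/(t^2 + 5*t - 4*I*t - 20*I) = (t^3 + t^2*(-4 + 3*I) + t*(10 - 12*I) - 40)/(t^2 + t*(5 - 4*I) - 20*I)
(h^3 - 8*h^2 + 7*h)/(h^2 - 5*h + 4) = h*(h - 7)/(h - 4)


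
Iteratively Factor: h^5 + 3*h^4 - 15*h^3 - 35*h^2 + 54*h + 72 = (h - 2)*(h^4 + 5*h^3 - 5*h^2 - 45*h - 36) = (h - 2)*(h + 4)*(h^3 + h^2 - 9*h - 9) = (h - 2)*(h + 1)*(h + 4)*(h^2 - 9) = (h - 3)*(h - 2)*(h + 1)*(h + 4)*(h + 3)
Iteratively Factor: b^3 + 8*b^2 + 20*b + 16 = (b + 2)*(b^2 + 6*b + 8) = (b + 2)*(b + 4)*(b + 2)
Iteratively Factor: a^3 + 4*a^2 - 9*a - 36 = (a + 4)*(a^2 - 9) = (a - 3)*(a + 4)*(a + 3)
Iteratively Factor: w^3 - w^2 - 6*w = (w)*(w^2 - w - 6) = w*(w + 2)*(w - 3)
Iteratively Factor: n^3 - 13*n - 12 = (n + 3)*(n^2 - 3*n - 4) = (n + 1)*(n + 3)*(n - 4)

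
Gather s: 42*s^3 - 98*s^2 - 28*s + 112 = 42*s^3 - 98*s^2 - 28*s + 112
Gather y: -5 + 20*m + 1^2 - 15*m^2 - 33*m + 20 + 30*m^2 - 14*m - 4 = 15*m^2 - 27*m + 12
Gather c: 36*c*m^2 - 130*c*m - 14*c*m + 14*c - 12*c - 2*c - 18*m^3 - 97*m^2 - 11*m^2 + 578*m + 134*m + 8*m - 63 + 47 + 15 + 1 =c*(36*m^2 - 144*m) - 18*m^3 - 108*m^2 + 720*m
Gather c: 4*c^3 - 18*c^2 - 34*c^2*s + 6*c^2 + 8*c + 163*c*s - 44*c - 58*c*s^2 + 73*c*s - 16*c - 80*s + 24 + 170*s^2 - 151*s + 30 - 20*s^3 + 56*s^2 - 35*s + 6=4*c^3 + c^2*(-34*s - 12) + c*(-58*s^2 + 236*s - 52) - 20*s^3 + 226*s^2 - 266*s + 60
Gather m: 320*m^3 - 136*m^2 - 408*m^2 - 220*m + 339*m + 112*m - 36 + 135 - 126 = 320*m^3 - 544*m^2 + 231*m - 27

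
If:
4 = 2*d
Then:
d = 2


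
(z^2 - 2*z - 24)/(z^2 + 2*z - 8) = (z - 6)/(z - 2)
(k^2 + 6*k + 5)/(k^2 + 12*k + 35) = (k + 1)/(k + 7)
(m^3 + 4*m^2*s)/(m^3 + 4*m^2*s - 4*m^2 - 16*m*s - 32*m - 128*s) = m^2/(m^2 - 4*m - 32)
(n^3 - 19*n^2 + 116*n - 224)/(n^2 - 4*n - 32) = (n^2 - 11*n + 28)/(n + 4)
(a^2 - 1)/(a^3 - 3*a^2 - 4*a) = (a - 1)/(a*(a - 4))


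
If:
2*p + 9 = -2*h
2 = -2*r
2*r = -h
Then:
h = 2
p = -13/2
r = -1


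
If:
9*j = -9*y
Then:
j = -y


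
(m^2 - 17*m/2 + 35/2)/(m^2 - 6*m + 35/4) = 2*(m - 5)/(2*m - 5)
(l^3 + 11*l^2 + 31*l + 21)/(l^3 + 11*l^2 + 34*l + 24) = (l^2 + 10*l + 21)/(l^2 + 10*l + 24)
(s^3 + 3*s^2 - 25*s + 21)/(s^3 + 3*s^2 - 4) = (s^2 + 4*s - 21)/(s^2 + 4*s + 4)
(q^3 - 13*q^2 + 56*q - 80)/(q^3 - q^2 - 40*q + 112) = (q - 5)/(q + 7)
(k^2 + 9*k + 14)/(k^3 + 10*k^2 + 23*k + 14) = 1/(k + 1)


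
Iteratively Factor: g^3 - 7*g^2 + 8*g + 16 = (g + 1)*(g^2 - 8*g + 16) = (g - 4)*(g + 1)*(g - 4)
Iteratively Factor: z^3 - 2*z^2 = (z)*(z^2 - 2*z) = z*(z - 2)*(z)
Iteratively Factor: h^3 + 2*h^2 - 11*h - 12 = (h + 4)*(h^2 - 2*h - 3) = (h - 3)*(h + 4)*(h + 1)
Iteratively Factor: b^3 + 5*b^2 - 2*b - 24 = (b - 2)*(b^2 + 7*b + 12) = (b - 2)*(b + 3)*(b + 4)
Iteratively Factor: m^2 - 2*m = (m)*(m - 2)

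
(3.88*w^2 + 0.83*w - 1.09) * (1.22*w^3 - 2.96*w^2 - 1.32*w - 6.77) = 4.7336*w^5 - 10.4722*w^4 - 8.9082*w^3 - 24.1368*w^2 - 4.1803*w + 7.3793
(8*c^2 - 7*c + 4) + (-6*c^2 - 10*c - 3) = 2*c^2 - 17*c + 1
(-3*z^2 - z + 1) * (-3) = 9*z^2 + 3*z - 3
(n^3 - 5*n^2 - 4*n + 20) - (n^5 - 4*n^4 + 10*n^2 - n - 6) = -n^5 + 4*n^4 + n^3 - 15*n^2 - 3*n + 26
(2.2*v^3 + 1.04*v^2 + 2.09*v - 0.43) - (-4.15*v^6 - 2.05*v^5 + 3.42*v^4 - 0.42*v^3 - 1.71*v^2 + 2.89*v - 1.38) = 4.15*v^6 + 2.05*v^5 - 3.42*v^4 + 2.62*v^3 + 2.75*v^2 - 0.8*v + 0.95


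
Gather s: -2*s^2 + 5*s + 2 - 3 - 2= -2*s^2 + 5*s - 3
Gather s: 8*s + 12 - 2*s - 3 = 6*s + 9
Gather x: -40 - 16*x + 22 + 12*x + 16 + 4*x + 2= 0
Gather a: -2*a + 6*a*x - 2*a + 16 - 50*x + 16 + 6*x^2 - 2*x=a*(6*x - 4) + 6*x^2 - 52*x + 32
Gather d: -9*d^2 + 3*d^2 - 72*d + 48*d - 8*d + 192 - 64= -6*d^2 - 32*d + 128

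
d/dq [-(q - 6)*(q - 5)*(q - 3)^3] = -5*q^4 + 80*q^3 - 468*q^2 + 1188*q - 1107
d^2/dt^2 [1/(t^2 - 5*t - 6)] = 2*(t^2 - 5*t - (2*t - 5)^2 - 6)/(-t^2 + 5*t + 6)^3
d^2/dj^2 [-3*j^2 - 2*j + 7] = -6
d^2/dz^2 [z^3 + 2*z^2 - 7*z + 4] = 6*z + 4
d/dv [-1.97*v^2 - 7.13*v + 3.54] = -3.94*v - 7.13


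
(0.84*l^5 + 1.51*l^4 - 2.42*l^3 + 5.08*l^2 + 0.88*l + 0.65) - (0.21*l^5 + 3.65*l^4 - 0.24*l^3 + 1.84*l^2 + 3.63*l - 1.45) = 0.63*l^5 - 2.14*l^4 - 2.18*l^3 + 3.24*l^2 - 2.75*l + 2.1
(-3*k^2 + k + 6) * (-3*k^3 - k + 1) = 9*k^5 - 3*k^4 - 15*k^3 - 4*k^2 - 5*k + 6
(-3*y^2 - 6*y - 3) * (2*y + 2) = -6*y^3 - 18*y^2 - 18*y - 6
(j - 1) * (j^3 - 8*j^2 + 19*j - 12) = j^4 - 9*j^3 + 27*j^2 - 31*j + 12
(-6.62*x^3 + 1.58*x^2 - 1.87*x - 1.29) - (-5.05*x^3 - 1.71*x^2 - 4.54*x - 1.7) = -1.57*x^3 + 3.29*x^2 + 2.67*x + 0.41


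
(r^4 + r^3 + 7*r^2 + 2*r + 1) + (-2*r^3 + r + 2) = r^4 - r^3 + 7*r^2 + 3*r + 3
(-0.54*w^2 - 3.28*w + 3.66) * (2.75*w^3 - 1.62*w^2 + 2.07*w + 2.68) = -1.485*w^5 - 8.1452*w^4 + 14.2608*w^3 - 14.166*w^2 - 1.2142*w + 9.8088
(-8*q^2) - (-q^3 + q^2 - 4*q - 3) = q^3 - 9*q^2 + 4*q + 3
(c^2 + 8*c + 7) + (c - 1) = c^2 + 9*c + 6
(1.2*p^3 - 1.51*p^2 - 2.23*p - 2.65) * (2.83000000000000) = 3.396*p^3 - 4.2733*p^2 - 6.3109*p - 7.4995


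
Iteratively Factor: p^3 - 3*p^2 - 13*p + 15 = (p + 3)*(p^2 - 6*p + 5) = (p - 5)*(p + 3)*(p - 1)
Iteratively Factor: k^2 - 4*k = (k - 4)*(k)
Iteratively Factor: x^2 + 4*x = (x)*(x + 4)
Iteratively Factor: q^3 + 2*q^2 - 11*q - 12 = (q + 1)*(q^2 + q - 12) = (q + 1)*(q + 4)*(q - 3)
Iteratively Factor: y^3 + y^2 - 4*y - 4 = (y - 2)*(y^2 + 3*y + 2) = (y - 2)*(y + 1)*(y + 2)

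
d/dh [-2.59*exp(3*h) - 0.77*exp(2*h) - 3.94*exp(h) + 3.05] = (-7.77*exp(2*h) - 1.54*exp(h) - 3.94)*exp(h)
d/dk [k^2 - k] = 2*k - 1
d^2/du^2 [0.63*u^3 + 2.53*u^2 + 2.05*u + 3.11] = 3.78*u + 5.06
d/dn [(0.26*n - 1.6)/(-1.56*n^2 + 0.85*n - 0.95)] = (0.4056*n^2 - 4.992*n + 1.113)/(2.4336*n^4 - 2.652*n^3 + 3.6865*n^2 - 1.615*n + 0.9025)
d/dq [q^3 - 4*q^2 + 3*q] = 3*q^2 - 8*q + 3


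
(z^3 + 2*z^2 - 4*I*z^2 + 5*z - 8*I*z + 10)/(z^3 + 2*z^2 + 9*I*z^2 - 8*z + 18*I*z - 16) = (z - 5*I)/(z + 8*I)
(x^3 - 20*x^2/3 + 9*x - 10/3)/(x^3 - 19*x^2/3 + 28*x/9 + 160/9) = 3*(3*x^2 - 5*x + 2)/(9*x^2 - 12*x - 32)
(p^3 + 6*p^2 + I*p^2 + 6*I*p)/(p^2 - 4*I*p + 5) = p*(p + 6)/(p - 5*I)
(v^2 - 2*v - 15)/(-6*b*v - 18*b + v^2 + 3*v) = (v - 5)/(-6*b + v)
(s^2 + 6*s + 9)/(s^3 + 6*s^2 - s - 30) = (s + 3)/(s^2 + 3*s - 10)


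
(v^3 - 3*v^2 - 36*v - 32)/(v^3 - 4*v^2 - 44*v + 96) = (v^2 + 5*v + 4)/(v^2 + 4*v - 12)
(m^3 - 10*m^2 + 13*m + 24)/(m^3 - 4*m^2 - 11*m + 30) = (m^3 - 10*m^2 + 13*m + 24)/(m^3 - 4*m^2 - 11*m + 30)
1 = 1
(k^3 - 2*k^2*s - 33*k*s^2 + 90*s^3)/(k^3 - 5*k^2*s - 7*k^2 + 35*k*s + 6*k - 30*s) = (k^2 + 3*k*s - 18*s^2)/(k^2 - 7*k + 6)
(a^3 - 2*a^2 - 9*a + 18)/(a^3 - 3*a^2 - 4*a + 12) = (a + 3)/(a + 2)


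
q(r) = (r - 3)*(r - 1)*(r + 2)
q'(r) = (r - 3)*(r - 1) + (r - 3)*(r + 2) + (r - 1)*(r + 2)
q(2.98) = -0.20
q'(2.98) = 9.72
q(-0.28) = 7.22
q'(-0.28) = -3.64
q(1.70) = -3.37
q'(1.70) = -3.13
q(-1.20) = 7.39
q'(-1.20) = 4.12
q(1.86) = -3.78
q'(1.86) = -2.06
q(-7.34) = -460.50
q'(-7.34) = 185.99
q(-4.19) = -81.72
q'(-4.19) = 64.43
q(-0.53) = 7.94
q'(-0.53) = -2.04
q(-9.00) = -840.00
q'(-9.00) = 274.00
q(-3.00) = -24.00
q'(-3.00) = 34.00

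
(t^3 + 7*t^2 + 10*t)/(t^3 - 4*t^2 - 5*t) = (t^2 + 7*t + 10)/(t^2 - 4*t - 5)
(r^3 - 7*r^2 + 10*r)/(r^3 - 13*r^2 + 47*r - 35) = r*(r - 2)/(r^2 - 8*r + 7)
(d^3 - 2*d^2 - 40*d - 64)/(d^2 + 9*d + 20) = (d^2 - 6*d - 16)/(d + 5)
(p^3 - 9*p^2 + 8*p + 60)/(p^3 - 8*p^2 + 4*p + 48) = (p - 5)/(p - 4)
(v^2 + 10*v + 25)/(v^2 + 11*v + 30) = (v + 5)/(v + 6)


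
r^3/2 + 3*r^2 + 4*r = r*(r/2 + 1)*(r + 4)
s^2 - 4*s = s*(s - 4)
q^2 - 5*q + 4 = (q - 4)*(q - 1)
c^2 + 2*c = c*(c + 2)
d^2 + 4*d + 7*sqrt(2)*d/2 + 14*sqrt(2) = (d + 4)*(d + 7*sqrt(2)/2)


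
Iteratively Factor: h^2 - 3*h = (h - 3)*(h)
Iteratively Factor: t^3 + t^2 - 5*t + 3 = (t - 1)*(t^2 + 2*t - 3) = (t - 1)*(t + 3)*(t - 1)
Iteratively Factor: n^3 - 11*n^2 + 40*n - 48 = (n - 4)*(n^2 - 7*n + 12) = (n - 4)*(n - 3)*(n - 4)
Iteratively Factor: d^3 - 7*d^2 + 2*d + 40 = (d - 5)*(d^2 - 2*d - 8) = (d - 5)*(d - 4)*(d + 2)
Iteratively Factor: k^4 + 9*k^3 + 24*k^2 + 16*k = (k + 4)*(k^3 + 5*k^2 + 4*k) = k*(k + 4)*(k^2 + 5*k + 4) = k*(k + 1)*(k + 4)*(k + 4)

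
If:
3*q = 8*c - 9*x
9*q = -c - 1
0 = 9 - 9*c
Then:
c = 1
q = -2/9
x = 26/27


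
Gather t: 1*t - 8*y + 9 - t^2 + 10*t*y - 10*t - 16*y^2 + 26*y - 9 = -t^2 + t*(10*y - 9) - 16*y^2 + 18*y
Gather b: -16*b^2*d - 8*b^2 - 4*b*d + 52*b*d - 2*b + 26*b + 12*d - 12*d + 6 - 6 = b^2*(-16*d - 8) + b*(48*d + 24)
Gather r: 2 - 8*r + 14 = 16 - 8*r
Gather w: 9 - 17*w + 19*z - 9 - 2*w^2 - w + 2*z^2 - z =-2*w^2 - 18*w + 2*z^2 + 18*z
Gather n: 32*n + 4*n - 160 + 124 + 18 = 36*n - 18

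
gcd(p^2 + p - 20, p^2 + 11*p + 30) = p + 5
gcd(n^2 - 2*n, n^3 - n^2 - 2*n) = n^2 - 2*n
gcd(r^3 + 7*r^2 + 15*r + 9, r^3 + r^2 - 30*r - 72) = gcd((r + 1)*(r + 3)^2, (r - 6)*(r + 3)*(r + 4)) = r + 3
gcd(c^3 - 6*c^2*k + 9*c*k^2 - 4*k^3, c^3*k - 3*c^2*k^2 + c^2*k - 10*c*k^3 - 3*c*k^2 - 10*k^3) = 1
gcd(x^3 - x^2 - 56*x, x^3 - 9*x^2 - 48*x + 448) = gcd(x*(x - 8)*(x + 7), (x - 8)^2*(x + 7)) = x^2 - x - 56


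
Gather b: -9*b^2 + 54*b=-9*b^2 + 54*b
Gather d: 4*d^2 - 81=4*d^2 - 81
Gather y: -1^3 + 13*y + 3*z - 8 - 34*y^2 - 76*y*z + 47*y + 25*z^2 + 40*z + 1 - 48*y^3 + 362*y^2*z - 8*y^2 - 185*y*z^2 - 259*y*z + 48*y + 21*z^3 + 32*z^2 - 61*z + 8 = -48*y^3 + y^2*(362*z - 42) + y*(-185*z^2 - 335*z + 108) + 21*z^3 + 57*z^2 - 18*z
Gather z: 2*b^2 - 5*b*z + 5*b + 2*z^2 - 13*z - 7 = 2*b^2 + 5*b + 2*z^2 + z*(-5*b - 13) - 7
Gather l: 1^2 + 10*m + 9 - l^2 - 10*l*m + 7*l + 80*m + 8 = -l^2 + l*(7 - 10*m) + 90*m + 18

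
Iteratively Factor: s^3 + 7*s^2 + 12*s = (s + 3)*(s^2 + 4*s) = s*(s + 3)*(s + 4)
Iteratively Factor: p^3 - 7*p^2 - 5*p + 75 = (p - 5)*(p^2 - 2*p - 15) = (p - 5)*(p + 3)*(p - 5)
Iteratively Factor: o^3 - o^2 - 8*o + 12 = (o - 2)*(o^2 + o - 6) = (o - 2)^2*(o + 3)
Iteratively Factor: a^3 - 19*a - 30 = (a + 2)*(a^2 - 2*a - 15) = (a + 2)*(a + 3)*(a - 5)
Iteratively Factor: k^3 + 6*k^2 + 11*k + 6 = (k + 3)*(k^2 + 3*k + 2) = (k + 2)*(k + 3)*(k + 1)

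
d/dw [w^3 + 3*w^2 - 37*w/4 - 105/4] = 3*w^2 + 6*w - 37/4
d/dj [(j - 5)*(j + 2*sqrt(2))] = 2*j - 5 + 2*sqrt(2)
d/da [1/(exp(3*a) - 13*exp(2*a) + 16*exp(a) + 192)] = (-3*exp(2*a) + 26*exp(a) - 16)*exp(a)/(exp(3*a) - 13*exp(2*a) + 16*exp(a) + 192)^2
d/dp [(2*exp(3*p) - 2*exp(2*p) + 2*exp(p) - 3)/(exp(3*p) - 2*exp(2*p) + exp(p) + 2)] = (-2*exp(4*p) + 23*exp(2*p) - 20*exp(p) + 7)*exp(p)/(exp(6*p) - 4*exp(5*p) + 6*exp(4*p) - 7*exp(2*p) + 4*exp(p) + 4)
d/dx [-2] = 0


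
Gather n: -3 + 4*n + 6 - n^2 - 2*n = -n^2 + 2*n + 3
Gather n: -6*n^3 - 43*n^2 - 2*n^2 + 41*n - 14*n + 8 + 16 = -6*n^3 - 45*n^2 + 27*n + 24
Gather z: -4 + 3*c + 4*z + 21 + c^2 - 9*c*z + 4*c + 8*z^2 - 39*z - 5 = c^2 + 7*c + 8*z^2 + z*(-9*c - 35) + 12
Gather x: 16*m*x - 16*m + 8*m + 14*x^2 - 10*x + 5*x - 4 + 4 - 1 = -8*m + 14*x^2 + x*(16*m - 5) - 1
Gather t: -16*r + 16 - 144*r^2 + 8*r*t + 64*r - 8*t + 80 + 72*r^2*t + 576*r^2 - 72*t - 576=432*r^2 + 48*r + t*(72*r^2 + 8*r - 80) - 480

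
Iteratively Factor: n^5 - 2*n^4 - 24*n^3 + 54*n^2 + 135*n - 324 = (n + 4)*(n^4 - 6*n^3 + 54*n - 81) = (n + 3)*(n + 4)*(n^3 - 9*n^2 + 27*n - 27) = (n - 3)*(n + 3)*(n + 4)*(n^2 - 6*n + 9) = (n - 3)^2*(n + 3)*(n + 4)*(n - 3)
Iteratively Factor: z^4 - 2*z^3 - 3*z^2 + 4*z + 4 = (z + 1)*(z^3 - 3*z^2 + 4) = (z - 2)*(z + 1)*(z^2 - z - 2) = (z - 2)^2*(z + 1)*(z + 1)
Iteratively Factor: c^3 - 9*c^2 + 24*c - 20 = (c - 2)*(c^2 - 7*c + 10) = (c - 2)^2*(c - 5)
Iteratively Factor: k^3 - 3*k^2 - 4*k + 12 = (k - 2)*(k^2 - k - 6) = (k - 3)*(k - 2)*(k + 2)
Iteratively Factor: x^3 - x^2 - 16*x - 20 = (x + 2)*(x^2 - 3*x - 10) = (x + 2)^2*(x - 5)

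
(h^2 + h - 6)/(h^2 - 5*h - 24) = (h - 2)/(h - 8)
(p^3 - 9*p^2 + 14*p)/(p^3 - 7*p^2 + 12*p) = (p^2 - 9*p + 14)/(p^2 - 7*p + 12)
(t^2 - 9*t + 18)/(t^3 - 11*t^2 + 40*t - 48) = (t - 6)/(t^2 - 8*t + 16)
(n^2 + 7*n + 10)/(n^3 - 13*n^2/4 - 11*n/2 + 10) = 4*(n + 5)/(4*n^2 - 21*n + 20)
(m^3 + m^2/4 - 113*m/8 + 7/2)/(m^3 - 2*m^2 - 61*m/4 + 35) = (4*m - 1)/(2*(2*m - 5))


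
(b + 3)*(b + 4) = b^2 + 7*b + 12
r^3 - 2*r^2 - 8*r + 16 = (r - 2)*(r - 2*sqrt(2))*(r + 2*sqrt(2))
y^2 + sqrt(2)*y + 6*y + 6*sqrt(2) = (y + 6)*(y + sqrt(2))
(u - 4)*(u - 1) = u^2 - 5*u + 4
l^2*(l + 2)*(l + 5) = l^4 + 7*l^3 + 10*l^2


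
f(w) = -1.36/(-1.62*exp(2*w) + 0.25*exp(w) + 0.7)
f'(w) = -1.36*(3.24*exp(2*w) - 0.25*exp(w))/(-1.62*exp(2*w) + 0.25*exp(w) + 0.7)^2 = (0.34 - 4.4064*exp(w))*exp(w)/(-1.62*exp(2*w) + 0.25*exp(w) + 0.7)^2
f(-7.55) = -1.94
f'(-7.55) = 0.00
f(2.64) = 0.00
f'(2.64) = -0.01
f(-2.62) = -1.92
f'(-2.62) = 0.00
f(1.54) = 0.04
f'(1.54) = -0.08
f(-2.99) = -1.92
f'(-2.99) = 0.01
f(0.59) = 0.33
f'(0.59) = -0.81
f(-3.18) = -1.92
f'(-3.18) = 0.01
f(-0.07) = 2.86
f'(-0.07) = -15.56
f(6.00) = 0.00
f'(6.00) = 0.00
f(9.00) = 0.00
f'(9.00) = 0.00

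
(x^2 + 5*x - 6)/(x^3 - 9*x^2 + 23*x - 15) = (x + 6)/(x^2 - 8*x + 15)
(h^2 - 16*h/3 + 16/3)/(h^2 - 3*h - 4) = (h - 4/3)/(h + 1)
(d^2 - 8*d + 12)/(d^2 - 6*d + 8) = (d - 6)/(d - 4)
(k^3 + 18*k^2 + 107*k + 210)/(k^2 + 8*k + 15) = (k^2 + 13*k + 42)/(k + 3)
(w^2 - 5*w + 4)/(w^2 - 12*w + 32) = (w - 1)/(w - 8)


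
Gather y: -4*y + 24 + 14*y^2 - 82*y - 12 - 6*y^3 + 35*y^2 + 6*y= -6*y^3 + 49*y^2 - 80*y + 12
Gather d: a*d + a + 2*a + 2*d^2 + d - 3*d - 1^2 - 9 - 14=3*a + 2*d^2 + d*(a - 2) - 24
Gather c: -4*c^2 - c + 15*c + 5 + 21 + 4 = -4*c^2 + 14*c + 30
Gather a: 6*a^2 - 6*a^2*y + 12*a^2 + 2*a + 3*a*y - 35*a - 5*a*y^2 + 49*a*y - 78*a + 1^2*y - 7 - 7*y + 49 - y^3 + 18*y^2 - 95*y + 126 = a^2*(18 - 6*y) + a*(-5*y^2 + 52*y - 111) - y^3 + 18*y^2 - 101*y + 168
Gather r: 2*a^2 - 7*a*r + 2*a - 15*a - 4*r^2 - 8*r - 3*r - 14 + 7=2*a^2 - 13*a - 4*r^2 + r*(-7*a - 11) - 7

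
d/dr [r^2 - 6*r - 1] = 2*r - 6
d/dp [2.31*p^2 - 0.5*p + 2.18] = 4.62*p - 0.5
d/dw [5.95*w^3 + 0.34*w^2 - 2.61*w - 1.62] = 17.85*w^2 + 0.68*w - 2.61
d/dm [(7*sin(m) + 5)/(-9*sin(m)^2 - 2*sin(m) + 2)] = 3*(21*sin(m)^2 + 30*sin(m) + 8)*cos(m)/(9*sin(m)^2 + 2*sin(m) - 2)^2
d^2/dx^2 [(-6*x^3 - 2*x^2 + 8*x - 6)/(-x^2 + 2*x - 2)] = 4*(4*x^3 - 33*x^2 + 42*x - 6)/(x^6 - 6*x^5 + 18*x^4 - 32*x^3 + 36*x^2 - 24*x + 8)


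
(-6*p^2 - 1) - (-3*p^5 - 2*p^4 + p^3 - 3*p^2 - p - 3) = 3*p^5 + 2*p^4 - p^3 - 3*p^2 + p + 2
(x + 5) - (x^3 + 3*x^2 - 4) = -x^3 - 3*x^2 + x + 9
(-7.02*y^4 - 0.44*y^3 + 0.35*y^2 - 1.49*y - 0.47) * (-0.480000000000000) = 3.3696*y^4 + 0.2112*y^3 - 0.168*y^2 + 0.7152*y + 0.2256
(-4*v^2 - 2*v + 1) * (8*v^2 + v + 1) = -32*v^4 - 20*v^3 + 2*v^2 - v + 1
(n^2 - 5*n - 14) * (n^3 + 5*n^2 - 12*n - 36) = n^5 - 51*n^3 - 46*n^2 + 348*n + 504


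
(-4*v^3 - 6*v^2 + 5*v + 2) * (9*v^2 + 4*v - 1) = -36*v^5 - 70*v^4 + 25*v^3 + 44*v^2 + 3*v - 2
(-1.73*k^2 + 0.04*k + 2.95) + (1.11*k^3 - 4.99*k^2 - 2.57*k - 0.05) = 1.11*k^3 - 6.72*k^2 - 2.53*k + 2.9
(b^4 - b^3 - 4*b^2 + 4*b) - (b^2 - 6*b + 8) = b^4 - b^3 - 5*b^2 + 10*b - 8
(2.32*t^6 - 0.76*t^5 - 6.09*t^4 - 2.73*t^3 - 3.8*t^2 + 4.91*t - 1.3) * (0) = 0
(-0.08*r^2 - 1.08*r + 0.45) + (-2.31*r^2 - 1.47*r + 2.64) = -2.39*r^2 - 2.55*r + 3.09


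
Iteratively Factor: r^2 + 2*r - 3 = (r - 1)*(r + 3)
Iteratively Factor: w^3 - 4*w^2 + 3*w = (w - 1)*(w^2 - 3*w) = (w - 3)*(w - 1)*(w)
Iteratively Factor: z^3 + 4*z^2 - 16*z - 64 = (z + 4)*(z^2 - 16) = (z - 4)*(z + 4)*(z + 4)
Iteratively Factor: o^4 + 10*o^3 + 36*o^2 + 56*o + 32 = (o + 4)*(o^3 + 6*o^2 + 12*o + 8) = (o + 2)*(o + 4)*(o^2 + 4*o + 4) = (o + 2)^2*(o + 4)*(o + 2)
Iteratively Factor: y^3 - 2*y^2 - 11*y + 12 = (y + 3)*(y^2 - 5*y + 4) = (y - 4)*(y + 3)*(y - 1)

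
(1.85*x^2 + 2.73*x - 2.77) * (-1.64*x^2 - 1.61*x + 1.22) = -3.034*x^4 - 7.4557*x^3 + 2.4045*x^2 + 7.7903*x - 3.3794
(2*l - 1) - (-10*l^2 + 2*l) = 10*l^2 - 1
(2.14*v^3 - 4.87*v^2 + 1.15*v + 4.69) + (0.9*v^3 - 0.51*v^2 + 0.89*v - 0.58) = 3.04*v^3 - 5.38*v^2 + 2.04*v + 4.11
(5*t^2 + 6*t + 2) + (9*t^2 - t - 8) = 14*t^2 + 5*t - 6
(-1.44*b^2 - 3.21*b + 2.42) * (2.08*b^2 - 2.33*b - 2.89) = -2.9952*b^4 - 3.3216*b^3 + 16.6745*b^2 + 3.6383*b - 6.9938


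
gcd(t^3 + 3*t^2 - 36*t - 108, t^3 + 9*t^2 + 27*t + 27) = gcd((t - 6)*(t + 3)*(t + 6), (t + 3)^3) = t + 3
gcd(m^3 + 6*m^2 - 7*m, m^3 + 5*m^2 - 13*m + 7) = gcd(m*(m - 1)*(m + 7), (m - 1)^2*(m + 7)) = m^2 + 6*m - 7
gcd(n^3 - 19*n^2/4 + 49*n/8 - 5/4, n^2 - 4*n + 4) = n - 2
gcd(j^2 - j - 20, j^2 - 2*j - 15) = j - 5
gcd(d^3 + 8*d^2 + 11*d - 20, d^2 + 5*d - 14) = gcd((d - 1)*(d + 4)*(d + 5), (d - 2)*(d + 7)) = 1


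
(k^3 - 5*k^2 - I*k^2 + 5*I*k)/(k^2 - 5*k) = k - I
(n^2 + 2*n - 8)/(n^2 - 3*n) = (n^2 + 2*n - 8)/(n*(n - 3))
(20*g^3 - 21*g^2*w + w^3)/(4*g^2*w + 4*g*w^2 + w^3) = (20*g^3 - 21*g^2*w + w^3)/(w*(4*g^2 + 4*g*w + w^2))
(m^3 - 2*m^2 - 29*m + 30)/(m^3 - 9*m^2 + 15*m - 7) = (m^2 - m - 30)/(m^2 - 8*m + 7)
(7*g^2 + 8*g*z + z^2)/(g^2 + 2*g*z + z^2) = (7*g + z)/(g + z)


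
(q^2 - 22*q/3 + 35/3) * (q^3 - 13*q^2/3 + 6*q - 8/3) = q^5 - 35*q^4/3 + 445*q^3/9 - 875*q^2/9 + 806*q/9 - 280/9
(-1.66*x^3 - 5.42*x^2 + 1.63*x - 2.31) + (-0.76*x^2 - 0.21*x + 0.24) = -1.66*x^3 - 6.18*x^2 + 1.42*x - 2.07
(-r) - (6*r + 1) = -7*r - 1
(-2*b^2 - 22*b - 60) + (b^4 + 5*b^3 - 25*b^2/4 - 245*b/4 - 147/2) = b^4 + 5*b^3 - 33*b^2/4 - 333*b/4 - 267/2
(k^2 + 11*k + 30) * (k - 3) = k^3 + 8*k^2 - 3*k - 90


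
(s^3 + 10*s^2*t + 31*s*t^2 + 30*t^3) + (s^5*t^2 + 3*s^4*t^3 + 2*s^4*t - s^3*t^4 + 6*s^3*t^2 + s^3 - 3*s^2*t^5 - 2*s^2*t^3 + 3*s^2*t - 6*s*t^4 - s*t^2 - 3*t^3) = s^5*t^2 + 3*s^4*t^3 + 2*s^4*t - s^3*t^4 + 6*s^3*t^2 + 2*s^3 - 3*s^2*t^5 - 2*s^2*t^3 + 13*s^2*t - 6*s*t^4 + 30*s*t^2 + 27*t^3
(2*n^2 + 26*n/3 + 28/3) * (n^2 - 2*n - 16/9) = 2*n^4 + 14*n^3/3 - 104*n^2/9 - 920*n/27 - 448/27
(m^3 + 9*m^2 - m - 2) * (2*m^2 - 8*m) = 2*m^5 + 10*m^4 - 74*m^3 + 4*m^2 + 16*m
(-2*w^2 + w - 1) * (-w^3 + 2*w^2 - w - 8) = 2*w^5 - 5*w^4 + 5*w^3 + 13*w^2 - 7*w + 8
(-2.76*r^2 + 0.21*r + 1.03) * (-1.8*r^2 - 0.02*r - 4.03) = 4.968*r^4 - 0.3228*r^3 + 9.2646*r^2 - 0.8669*r - 4.1509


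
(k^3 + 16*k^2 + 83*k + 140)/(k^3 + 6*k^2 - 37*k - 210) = (k + 4)/(k - 6)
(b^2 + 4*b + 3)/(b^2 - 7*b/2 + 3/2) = 2*(b^2 + 4*b + 3)/(2*b^2 - 7*b + 3)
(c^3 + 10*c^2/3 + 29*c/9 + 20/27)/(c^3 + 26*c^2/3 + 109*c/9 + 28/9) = (c + 5/3)/(c + 7)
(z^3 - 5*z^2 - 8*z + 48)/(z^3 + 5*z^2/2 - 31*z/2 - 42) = 2*(z - 4)/(2*z + 7)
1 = 1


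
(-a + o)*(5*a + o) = -5*a^2 + 4*a*o + o^2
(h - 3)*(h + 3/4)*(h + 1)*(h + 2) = h^4 + 3*h^3/4 - 7*h^2 - 45*h/4 - 9/2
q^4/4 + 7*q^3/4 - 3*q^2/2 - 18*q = q*(q/4 + 1)*(q - 3)*(q + 6)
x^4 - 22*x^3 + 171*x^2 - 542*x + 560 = (x - 8)*(x - 7)*(x - 5)*(x - 2)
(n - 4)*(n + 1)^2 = n^3 - 2*n^2 - 7*n - 4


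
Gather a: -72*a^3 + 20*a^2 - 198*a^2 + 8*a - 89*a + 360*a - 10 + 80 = -72*a^3 - 178*a^2 + 279*a + 70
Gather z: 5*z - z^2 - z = -z^2 + 4*z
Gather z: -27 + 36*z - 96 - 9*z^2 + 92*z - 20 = -9*z^2 + 128*z - 143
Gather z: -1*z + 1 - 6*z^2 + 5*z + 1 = -6*z^2 + 4*z + 2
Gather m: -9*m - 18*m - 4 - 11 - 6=-27*m - 21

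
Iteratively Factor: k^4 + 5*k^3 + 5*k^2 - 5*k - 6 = (k + 2)*(k^3 + 3*k^2 - k - 3) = (k + 2)*(k + 3)*(k^2 - 1) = (k - 1)*(k + 2)*(k + 3)*(k + 1)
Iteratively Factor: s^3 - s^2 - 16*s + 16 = (s - 1)*(s^2 - 16) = (s - 1)*(s + 4)*(s - 4)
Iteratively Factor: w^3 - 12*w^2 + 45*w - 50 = (w - 5)*(w^2 - 7*w + 10) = (w - 5)*(w - 2)*(w - 5)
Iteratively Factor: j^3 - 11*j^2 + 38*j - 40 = (j - 2)*(j^2 - 9*j + 20) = (j - 4)*(j - 2)*(j - 5)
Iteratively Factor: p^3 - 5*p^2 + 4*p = (p - 1)*(p^2 - 4*p) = (p - 4)*(p - 1)*(p)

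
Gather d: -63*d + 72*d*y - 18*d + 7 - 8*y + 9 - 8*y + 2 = d*(72*y - 81) - 16*y + 18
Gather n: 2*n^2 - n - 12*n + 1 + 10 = 2*n^2 - 13*n + 11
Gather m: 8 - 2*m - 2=6 - 2*m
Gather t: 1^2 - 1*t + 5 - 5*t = 6 - 6*t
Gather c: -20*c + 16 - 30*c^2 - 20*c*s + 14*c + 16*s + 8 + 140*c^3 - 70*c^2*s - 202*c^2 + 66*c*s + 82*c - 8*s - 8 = 140*c^3 + c^2*(-70*s - 232) + c*(46*s + 76) + 8*s + 16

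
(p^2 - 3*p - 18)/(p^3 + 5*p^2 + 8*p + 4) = (p^2 - 3*p - 18)/(p^3 + 5*p^2 + 8*p + 4)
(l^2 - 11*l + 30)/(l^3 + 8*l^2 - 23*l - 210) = (l - 6)/(l^2 + 13*l + 42)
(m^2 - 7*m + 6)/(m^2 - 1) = (m - 6)/(m + 1)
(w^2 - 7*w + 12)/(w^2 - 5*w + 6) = (w - 4)/(w - 2)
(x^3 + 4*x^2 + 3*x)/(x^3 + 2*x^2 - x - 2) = x*(x + 3)/(x^2 + x - 2)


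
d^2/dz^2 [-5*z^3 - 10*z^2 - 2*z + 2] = -30*z - 20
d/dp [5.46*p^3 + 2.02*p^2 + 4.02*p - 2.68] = 16.38*p^2 + 4.04*p + 4.02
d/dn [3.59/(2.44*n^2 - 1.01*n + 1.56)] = (3.6259 - 17.5192*n)/(2.44*n^2 - 1.01*n + 1.56)^2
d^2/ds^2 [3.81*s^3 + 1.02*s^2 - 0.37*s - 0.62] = 22.86*s + 2.04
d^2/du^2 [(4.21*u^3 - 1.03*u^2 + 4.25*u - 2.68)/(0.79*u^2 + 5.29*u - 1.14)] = (-2.8421709430404e-14*u^4 + 257.12297*u^3 - 167.934192*u^2 - 11.406732*u - 106.239068)/(0.493039*u^6 + 9.904467*u^5 + 64.187895*u^4 + 119.450845*u^3 - 92.62557*u^2 + 20.624652*u - 1.481544)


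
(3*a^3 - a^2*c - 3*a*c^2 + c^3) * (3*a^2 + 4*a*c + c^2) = 9*a^5 + 9*a^4*c - 10*a^3*c^2 - 10*a^2*c^3 + a*c^4 + c^5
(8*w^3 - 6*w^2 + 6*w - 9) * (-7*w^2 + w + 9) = -56*w^5 + 50*w^4 + 24*w^3 + 15*w^2 + 45*w - 81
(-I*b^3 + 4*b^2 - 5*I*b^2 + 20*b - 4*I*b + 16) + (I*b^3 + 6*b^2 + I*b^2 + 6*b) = 10*b^2 - 4*I*b^2 + 26*b - 4*I*b + 16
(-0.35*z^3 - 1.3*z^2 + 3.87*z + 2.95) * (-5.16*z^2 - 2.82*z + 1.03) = 1.806*z^5 + 7.695*z^4 - 16.6637*z^3 - 27.4744*z^2 - 4.3329*z + 3.0385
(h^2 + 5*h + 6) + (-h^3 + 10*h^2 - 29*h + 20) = -h^3 + 11*h^2 - 24*h + 26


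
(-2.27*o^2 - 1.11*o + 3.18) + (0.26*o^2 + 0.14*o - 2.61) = -2.01*o^2 - 0.97*o + 0.57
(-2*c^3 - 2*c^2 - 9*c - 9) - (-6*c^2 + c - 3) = -2*c^3 + 4*c^2 - 10*c - 6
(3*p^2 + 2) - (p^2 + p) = 2*p^2 - p + 2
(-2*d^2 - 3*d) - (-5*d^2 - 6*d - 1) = 3*d^2 + 3*d + 1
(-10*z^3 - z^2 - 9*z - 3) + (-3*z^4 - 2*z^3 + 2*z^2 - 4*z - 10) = -3*z^4 - 12*z^3 + z^2 - 13*z - 13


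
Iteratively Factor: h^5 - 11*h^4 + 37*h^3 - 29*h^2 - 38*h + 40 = (h - 1)*(h^4 - 10*h^3 + 27*h^2 - 2*h - 40) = (h - 5)*(h - 1)*(h^3 - 5*h^2 + 2*h + 8) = (h - 5)*(h - 2)*(h - 1)*(h^2 - 3*h - 4) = (h - 5)*(h - 4)*(h - 2)*(h - 1)*(h + 1)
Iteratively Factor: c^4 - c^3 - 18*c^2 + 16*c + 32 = (c - 2)*(c^3 + c^2 - 16*c - 16) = (c - 4)*(c - 2)*(c^2 + 5*c + 4) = (c - 4)*(c - 2)*(c + 4)*(c + 1)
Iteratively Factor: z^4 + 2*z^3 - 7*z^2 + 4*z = (z + 4)*(z^3 - 2*z^2 + z) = z*(z + 4)*(z^2 - 2*z + 1) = z*(z - 1)*(z + 4)*(z - 1)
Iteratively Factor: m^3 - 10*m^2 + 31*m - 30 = (m - 5)*(m^2 - 5*m + 6) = (m - 5)*(m - 3)*(m - 2)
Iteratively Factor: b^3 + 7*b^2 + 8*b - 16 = (b + 4)*(b^2 + 3*b - 4) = (b + 4)^2*(b - 1)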